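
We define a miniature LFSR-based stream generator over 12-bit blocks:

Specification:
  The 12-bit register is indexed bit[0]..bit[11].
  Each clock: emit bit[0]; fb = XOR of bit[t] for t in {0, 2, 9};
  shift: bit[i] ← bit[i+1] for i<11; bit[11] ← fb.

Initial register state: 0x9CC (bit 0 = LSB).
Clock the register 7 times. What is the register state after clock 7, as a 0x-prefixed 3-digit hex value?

reg_0 = 0x9CC
clock 1: out=0, reg = 0xCE6
clock 2: out=0, reg = 0xE73
clock 3: out=1, reg = 0x739
clock 4: out=1, reg = 0x39C
clock 5: out=0, reg = 0x1CE
clock 6: out=0, reg = 0x8E7
clock 7: out=1, reg = 0x473

0x473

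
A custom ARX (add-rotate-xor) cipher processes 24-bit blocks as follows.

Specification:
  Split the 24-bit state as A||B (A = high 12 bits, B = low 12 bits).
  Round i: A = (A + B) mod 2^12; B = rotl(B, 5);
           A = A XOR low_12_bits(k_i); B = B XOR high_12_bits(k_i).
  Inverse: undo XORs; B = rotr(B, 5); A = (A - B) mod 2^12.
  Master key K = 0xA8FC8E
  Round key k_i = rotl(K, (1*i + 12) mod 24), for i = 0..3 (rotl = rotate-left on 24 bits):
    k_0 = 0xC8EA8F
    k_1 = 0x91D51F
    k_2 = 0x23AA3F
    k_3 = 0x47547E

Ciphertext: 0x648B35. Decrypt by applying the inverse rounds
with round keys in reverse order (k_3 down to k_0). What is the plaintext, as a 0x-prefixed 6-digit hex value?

0x8CF35A

s_0 = ciphertext = 0x648B35
s_1 = InvRound(s_0, k_3) = 0x1BC07A
s_2 = InvRound(s_1, k_2) = 0xB71012
s_3 = InvRound(s_2, k_1) = 0x6A67C8
s_4 = InvRound(s_3, k_0) = 0x8CF35A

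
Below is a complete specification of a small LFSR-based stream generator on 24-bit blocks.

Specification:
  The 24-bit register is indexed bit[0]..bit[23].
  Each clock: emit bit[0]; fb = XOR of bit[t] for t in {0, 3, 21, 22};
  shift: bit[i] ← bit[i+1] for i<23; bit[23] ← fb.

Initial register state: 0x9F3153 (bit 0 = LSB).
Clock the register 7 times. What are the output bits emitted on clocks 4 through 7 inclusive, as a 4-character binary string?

reg_0 = 0x9F3153
clock 1: out=1, reg = 0xCF98A9
clock 2: out=1, reg = 0xE7CC54
clock 3: out=0, reg = 0x73E62A
clock 4: out=0, reg = 0xB9F315
clock 5: out=1, reg = 0x5CF98A
clock 6: out=0, reg = 0x2E7CC5
clock 7: out=1, reg = 0x173E62

0101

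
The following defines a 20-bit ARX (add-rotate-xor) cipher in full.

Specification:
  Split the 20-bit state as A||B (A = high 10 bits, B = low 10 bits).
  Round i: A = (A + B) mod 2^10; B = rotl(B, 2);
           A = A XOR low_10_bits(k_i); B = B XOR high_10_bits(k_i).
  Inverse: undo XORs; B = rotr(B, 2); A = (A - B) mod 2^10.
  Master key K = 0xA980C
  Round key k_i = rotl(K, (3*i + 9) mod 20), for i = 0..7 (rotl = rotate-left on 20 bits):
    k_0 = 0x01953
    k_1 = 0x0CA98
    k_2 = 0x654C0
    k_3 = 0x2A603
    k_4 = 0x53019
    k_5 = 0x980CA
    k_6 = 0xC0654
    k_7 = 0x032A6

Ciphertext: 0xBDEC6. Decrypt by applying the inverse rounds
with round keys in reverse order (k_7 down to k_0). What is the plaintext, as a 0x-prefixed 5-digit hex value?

s_0 = ciphertext = 0xBDEC6
s_1 = InvRound(s_0, k_7) = 0x67EB2
s_2 = InvRound(s_1, k_6) = 0x17F6C
s_3 = InvRound(s_2, k_5) = 0x14843
s_4 = InvRound(s_3, k_4) = 0x42343
s_5 = InvRound(s_4, k_3) = 0x046FA
s_6 = InvRound(s_5, k_2) = 0x3DBDB
s_7 = InvRound(s_6, k_1) = 0x1D1FA
s_8 = InvRound(s_7, k_0) = 0x2A07F

0x2A07F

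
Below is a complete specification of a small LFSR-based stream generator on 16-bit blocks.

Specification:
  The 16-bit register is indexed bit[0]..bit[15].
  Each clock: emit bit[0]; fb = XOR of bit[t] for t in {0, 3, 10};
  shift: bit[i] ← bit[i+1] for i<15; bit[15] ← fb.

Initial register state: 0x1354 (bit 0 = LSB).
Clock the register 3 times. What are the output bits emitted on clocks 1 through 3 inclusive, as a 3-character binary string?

001

reg_0 = 0x1354
clock 1: out=0, reg = 0x09AA
clock 2: out=0, reg = 0x84D5
clock 3: out=1, reg = 0x426A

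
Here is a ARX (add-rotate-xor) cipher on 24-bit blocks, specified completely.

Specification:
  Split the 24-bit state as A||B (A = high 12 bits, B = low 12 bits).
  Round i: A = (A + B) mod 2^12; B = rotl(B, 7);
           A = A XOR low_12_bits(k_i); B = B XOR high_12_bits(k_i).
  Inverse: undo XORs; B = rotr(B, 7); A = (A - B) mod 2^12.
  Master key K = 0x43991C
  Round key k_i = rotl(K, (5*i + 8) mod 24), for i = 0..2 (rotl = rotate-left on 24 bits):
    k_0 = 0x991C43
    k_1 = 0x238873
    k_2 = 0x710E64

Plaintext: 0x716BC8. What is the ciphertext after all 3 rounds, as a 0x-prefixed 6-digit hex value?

0x791C3E

s_0 = plaintext = 0x716BC8
s_1 = Round(s_0, k_0) = 0xE9DDCF
s_2 = Round(s_1, k_1) = 0x41F5D6
s_3 = Round(s_2, k_2) = 0x791C3E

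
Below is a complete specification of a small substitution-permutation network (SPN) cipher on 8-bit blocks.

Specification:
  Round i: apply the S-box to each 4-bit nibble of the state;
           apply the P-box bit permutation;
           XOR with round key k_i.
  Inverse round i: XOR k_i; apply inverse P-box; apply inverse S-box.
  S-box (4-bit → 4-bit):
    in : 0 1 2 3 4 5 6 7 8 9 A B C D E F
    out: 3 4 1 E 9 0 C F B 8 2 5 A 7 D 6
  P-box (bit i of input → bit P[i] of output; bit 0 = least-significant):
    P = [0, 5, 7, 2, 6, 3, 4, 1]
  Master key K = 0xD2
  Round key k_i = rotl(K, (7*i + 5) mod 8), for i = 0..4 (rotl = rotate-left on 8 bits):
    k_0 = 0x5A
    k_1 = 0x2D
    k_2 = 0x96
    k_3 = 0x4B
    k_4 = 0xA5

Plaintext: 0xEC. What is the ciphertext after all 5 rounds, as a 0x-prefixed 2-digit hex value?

0xBE

s_0 = plaintext = 0xEC
s_1 = Round(s_0, k_0) = 0x2C
s_2 = Round(s_1, k_1) = 0x49
s_3 = Round(s_2, k_2) = 0xD0
s_4 = Round(s_3, k_3) = 0x32
s_5 = Round(s_4, k_4) = 0xBE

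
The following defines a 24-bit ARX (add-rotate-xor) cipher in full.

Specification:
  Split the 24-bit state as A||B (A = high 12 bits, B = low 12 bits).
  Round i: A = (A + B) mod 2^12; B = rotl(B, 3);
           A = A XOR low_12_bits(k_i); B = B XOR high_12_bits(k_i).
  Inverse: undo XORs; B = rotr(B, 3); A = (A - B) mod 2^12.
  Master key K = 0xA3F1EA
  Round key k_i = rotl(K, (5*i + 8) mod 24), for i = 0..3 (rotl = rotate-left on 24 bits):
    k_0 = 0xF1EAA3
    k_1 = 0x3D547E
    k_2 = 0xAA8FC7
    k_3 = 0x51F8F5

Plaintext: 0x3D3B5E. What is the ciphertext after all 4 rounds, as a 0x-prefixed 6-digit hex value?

s_0 = plaintext = 0x3D3B5E
s_1 = Round(s_0, k_0) = 0x5925EB
s_2 = Round(s_1, k_1) = 0xF03C8F
s_3 = Round(s_2, k_2) = 0x455ED6
s_4 = Round(s_3, k_3) = 0xBDE3A8

0xBDE3A8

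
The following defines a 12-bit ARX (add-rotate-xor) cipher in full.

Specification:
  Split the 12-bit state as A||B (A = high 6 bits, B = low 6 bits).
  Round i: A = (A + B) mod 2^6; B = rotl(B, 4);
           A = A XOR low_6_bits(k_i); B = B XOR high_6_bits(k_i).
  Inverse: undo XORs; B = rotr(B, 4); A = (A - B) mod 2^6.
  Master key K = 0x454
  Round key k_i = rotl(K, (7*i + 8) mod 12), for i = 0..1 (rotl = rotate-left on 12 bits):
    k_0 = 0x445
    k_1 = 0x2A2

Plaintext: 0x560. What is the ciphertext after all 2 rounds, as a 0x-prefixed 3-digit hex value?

0xADC

s_0 = plaintext = 0x560
s_1 = Round(s_0, k_0) = 0xC19
s_2 = Round(s_1, k_1) = 0xADC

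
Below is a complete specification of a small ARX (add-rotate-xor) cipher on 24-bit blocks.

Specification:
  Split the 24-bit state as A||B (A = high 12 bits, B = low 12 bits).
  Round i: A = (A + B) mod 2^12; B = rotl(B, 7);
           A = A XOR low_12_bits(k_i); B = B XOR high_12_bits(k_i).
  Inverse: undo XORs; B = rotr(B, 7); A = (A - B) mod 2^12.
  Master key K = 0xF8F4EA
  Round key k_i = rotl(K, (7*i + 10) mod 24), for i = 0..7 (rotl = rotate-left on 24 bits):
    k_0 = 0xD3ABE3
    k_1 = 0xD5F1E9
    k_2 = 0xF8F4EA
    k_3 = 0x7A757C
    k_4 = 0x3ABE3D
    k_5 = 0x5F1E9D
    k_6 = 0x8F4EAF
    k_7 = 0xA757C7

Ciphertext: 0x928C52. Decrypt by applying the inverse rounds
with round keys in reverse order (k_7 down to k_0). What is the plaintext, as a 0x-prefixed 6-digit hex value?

s_0 = ciphertext = 0x928C52
s_1 = InvRound(s_0, k_7) = 0xA034EC
s_2 = InvRound(s_1, k_6) = 0x194318
s_3 = InvRound(s_2, k_5) = 0x1DCD2D
s_4 = InvRound(s_3, k_4) = 0xF040DD
s_5 = InvRound(s_4, k_3) = 0xB2AF4E
s_6 = InvRound(s_5, k_2) = 0x79F821
s_7 = InvRound(s_6, k_1) = 0x6ACFCA
s_8 = InvRound(s_7, k_0) = 0xF4AE05

0xF4AE05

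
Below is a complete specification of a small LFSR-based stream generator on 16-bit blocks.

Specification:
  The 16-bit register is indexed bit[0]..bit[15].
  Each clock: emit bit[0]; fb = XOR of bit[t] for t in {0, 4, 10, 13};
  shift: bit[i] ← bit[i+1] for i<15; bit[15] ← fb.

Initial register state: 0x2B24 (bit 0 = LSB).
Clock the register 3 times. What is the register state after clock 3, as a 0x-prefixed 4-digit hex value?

0xA564

reg_0 = 0x2B24
clock 1: out=0, reg = 0x9592
clock 2: out=0, reg = 0x4AC9
clock 3: out=1, reg = 0xA564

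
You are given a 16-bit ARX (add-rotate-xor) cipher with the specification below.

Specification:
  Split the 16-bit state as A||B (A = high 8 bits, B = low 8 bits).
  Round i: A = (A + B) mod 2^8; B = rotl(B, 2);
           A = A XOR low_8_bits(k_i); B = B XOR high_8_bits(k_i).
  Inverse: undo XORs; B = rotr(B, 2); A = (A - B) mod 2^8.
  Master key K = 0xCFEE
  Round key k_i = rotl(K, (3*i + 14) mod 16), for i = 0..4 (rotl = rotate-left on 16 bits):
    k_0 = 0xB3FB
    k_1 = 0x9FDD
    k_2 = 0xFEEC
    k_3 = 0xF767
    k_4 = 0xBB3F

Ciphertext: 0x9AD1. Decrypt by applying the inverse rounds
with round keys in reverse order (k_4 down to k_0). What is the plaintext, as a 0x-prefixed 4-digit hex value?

s_0 = ciphertext = 0x9AD1
s_1 = InvRound(s_0, k_4) = 0x0B9A
s_2 = InvRound(s_1, k_3) = 0x115B
s_3 = InvRound(s_2, k_2) = 0x9469
s_4 = InvRound(s_3, k_1) = 0x8CBD
s_5 = InvRound(s_4, k_0) = 0xF483

0xF483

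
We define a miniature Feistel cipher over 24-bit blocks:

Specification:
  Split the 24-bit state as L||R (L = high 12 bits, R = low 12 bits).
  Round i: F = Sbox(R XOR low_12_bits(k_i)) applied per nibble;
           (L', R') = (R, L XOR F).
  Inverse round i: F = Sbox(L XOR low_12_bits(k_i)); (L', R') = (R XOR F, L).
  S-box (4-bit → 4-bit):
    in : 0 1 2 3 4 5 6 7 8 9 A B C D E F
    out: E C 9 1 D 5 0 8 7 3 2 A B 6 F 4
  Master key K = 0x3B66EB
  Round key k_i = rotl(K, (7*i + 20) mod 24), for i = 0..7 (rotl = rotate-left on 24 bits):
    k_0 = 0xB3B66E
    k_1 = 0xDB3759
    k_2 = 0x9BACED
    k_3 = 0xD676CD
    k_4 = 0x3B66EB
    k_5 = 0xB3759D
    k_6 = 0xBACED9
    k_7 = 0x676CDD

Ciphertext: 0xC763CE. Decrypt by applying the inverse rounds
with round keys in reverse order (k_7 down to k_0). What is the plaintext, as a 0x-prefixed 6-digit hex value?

s_0 = ciphertext = 0xC763CE
s_1 = InvRound(s_0, k_7) = 0xDE4C76
s_2 = InvRound(s_1, k_6) = 0xD60DE4
s_3 = InvRound(s_2, k_5) = 0xAA2D60
s_4 = InvRound(s_3, k_4) = 0x6B3AA2
s_5 = InvRound(s_4, k_3) = 0x42D6B3
s_6 = InvRound(s_5, k_2) = 0x10D42D
s_7 = InvRound(s_6, k_1) = 0x47010D
s_8 = InvRound(s_7, k_0) = 0x8C2470

0x8C2470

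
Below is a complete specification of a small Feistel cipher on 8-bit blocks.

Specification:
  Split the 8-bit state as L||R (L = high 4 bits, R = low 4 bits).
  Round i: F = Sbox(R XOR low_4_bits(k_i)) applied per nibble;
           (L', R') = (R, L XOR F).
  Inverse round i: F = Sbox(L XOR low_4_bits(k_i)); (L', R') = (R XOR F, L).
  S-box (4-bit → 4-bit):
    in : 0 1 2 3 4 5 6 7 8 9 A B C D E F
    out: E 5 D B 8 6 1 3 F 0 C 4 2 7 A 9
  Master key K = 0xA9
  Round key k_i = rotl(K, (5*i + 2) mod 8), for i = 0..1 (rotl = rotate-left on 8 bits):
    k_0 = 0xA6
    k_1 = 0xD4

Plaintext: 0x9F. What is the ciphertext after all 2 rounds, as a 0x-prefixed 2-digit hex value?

s_0 = plaintext = 0x9F
s_1 = Round(s_0, k_0) = 0xF9
s_2 = Round(s_1, k_1) = 0x98

0x98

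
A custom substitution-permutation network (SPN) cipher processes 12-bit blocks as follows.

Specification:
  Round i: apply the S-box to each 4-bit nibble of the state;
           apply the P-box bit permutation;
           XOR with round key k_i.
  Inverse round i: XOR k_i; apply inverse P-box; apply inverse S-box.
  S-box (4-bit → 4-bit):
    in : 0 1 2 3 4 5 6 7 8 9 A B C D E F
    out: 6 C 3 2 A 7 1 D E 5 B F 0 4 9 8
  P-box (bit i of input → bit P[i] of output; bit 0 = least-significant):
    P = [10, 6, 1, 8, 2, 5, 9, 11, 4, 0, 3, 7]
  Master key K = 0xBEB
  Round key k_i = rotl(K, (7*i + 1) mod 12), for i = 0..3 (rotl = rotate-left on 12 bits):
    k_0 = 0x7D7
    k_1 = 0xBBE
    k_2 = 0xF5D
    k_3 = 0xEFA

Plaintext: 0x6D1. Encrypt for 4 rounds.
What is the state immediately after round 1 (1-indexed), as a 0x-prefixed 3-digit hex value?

0x4C5

s_0 = plaintext = 0x6D1
s_1 = Round(s_0, k_0) = 0x4C5
s_2 = Round(s_1, k_1) = 0xF7D
s_3 = Round(s_2, k_2) = 0x5DB
s_4 = Round(s_3, k_3) = 0x9A1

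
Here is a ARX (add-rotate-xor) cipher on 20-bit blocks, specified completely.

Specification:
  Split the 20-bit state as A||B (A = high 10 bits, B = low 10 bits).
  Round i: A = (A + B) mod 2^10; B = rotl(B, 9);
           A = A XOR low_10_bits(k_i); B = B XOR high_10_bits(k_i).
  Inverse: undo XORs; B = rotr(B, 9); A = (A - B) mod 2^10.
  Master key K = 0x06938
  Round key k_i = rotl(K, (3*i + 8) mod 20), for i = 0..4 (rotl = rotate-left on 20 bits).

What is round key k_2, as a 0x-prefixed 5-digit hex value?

K = 0x06938
k_0 = rotl(K, (3*0+8) mod 20) = rotl(K, 8) = 0x93806
k_1 = rotl(K, (3*1+8) mod 20) = rotl(K, 11) = 0x9C034
k_2 = rotl(K, (3*2+8) mod 20) = rotl(K, 14) = 0xE01A4

0xE01A4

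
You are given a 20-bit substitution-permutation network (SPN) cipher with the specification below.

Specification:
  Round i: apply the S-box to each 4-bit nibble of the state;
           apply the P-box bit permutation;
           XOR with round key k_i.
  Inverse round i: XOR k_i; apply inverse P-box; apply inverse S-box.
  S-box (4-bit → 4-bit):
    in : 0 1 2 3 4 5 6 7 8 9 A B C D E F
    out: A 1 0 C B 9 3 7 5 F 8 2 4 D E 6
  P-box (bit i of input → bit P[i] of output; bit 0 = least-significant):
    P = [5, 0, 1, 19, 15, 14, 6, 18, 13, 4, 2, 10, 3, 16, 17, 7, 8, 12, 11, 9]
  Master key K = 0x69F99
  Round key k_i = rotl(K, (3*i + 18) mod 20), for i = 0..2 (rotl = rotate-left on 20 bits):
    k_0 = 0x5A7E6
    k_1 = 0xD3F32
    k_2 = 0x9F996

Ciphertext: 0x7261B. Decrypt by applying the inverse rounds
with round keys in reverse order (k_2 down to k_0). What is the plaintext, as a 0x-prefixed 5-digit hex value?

s_0 = ciphertext = 0x7261B
s_1 = InvRound(s_0, k_2) = 0x9D340
s_2 = InvRound(s_1, k_1) = 0xC2498
s_3 = InvRound(s_2, k_0) = 0x56F8D

0x56F8D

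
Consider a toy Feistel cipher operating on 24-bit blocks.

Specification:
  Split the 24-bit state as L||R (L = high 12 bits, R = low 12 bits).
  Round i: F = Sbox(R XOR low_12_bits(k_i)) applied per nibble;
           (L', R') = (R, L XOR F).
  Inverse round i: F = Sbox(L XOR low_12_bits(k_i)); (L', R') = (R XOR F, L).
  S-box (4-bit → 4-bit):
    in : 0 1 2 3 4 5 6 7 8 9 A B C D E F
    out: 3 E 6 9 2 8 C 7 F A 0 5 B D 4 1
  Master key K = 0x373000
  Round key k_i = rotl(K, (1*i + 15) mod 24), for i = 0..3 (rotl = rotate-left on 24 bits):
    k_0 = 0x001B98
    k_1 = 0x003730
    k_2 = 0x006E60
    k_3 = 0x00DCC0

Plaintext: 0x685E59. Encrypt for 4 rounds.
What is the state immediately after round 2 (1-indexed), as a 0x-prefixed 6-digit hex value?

s_0 = plaintext = 0x685E59
s_1 = Round(s_0, k_0) = 0xE59E3B
s_2 = Round(s_1, k_1) = 0xE3B46C
s_3 = Round(s_2, k_2) = 0x46CE00
s_4 = Round(s_3, k_3) = 0xE002DF

0xE3B46C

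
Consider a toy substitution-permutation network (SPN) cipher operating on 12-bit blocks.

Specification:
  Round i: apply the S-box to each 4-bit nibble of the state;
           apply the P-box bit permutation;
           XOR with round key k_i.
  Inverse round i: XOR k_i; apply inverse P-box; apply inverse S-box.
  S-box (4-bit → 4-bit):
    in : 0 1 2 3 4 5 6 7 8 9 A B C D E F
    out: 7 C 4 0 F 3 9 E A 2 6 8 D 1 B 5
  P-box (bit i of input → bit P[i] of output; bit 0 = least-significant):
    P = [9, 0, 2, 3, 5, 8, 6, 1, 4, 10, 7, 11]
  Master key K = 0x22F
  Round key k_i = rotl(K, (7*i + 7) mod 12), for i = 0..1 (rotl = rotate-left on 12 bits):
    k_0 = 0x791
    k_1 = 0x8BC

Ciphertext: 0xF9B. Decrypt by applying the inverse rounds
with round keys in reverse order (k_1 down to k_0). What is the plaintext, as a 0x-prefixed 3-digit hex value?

s_0 = ciphertext = 0xF9B
s_1 = InvRound(s_0, k_1) = 0x9E0
s_2 = InvRound(s_1, k_0) = 0xEF5

0xEF5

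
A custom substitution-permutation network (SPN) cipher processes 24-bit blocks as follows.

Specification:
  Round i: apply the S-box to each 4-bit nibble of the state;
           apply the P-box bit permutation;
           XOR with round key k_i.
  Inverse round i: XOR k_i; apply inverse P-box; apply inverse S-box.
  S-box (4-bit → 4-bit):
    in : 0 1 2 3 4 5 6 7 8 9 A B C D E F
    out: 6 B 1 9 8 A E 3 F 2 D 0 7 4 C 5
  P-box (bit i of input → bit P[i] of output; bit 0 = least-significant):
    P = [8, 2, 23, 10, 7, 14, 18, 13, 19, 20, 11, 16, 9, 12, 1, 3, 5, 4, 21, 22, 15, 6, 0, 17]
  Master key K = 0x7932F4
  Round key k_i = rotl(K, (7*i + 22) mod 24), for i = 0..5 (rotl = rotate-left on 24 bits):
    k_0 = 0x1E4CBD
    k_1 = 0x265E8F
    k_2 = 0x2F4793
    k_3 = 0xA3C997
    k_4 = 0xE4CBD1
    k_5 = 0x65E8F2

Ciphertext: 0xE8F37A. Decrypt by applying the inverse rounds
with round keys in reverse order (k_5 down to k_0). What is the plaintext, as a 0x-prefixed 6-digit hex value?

s_0 = ciphertext = 0xE8F37A
s_1 = InvRound(s_0, k_5) = 0xBB1AFF
s_2 = InvRound(s_1, k_4) = 0x336107
s_3 = InvRound(s_2, k_3) = 0x29B03D
s_4 = InvRound(s_3, k_2) = 0x328B81
s_5 = InvRound(s_4, k_1) = 0x2B6901
s_6 = InvRound(s_5, k_0) = 0xBC45A1

0xBC45A1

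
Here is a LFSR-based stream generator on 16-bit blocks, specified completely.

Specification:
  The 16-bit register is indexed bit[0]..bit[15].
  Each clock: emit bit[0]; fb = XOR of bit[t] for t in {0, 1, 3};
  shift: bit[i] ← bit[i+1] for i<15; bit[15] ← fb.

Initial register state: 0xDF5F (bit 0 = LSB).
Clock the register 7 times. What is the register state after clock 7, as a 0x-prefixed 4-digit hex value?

0x37BE

reg_0 = 0xDF5F
clock 1: out=1, reg = 0xEFAF
clock 2: out=1, reg = 0xF7D7
clock 3: out=1, reg = 0x7BEB
clock 4: out=1, reg = 0xBDF5
clock 5: out=1, reg = 0xDEFA
clock 6: out=0, reg = 0x6F7D
clock 7: out=1, reg = 0x37BE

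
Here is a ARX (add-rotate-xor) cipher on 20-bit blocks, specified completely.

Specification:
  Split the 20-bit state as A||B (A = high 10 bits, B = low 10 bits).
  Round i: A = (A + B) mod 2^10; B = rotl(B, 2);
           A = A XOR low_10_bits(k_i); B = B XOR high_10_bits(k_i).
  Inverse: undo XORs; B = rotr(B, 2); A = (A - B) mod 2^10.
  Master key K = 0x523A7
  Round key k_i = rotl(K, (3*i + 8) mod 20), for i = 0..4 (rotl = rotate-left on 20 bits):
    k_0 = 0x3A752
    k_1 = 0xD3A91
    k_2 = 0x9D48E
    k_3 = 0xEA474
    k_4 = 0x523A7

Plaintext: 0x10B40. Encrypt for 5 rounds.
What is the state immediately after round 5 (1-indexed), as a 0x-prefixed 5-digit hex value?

0x16978

s_0 = plaintext = 0x10B40
s_1 = Round(s_0, k_0) = 0x341EA
s_2 = Round(s_1, k_1) = 0x0ACE7
s_3 = Round(s_2, k_2) = 0x671E9
s_4 = Round(s_3, k_3) = 0xFC40C
s_5 = Round(s_4, k_4) = 0x16978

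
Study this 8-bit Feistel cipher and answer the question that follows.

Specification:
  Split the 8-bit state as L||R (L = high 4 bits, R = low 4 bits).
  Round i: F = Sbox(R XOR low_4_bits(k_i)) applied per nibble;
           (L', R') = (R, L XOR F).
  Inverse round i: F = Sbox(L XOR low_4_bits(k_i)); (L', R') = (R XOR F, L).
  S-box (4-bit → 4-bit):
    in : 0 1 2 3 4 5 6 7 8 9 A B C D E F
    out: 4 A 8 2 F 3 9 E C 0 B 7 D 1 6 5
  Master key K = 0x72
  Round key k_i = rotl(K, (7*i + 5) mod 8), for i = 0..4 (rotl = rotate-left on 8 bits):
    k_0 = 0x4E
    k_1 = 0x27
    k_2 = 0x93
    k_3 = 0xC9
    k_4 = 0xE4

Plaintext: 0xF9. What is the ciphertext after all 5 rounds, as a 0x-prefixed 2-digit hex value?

s_0 = plaintext = 0xF9
s_1 = Round(s_0, k_0) = 0x91
s_2 = Round(s_1, k_1) = 0x10
s_3 = Round(s_2, k_2) = 0x03
s_4 = Round(s_3, k_3) = 0x3B
s_5 = Round(s_4, k_4) = 0xB6

0xB6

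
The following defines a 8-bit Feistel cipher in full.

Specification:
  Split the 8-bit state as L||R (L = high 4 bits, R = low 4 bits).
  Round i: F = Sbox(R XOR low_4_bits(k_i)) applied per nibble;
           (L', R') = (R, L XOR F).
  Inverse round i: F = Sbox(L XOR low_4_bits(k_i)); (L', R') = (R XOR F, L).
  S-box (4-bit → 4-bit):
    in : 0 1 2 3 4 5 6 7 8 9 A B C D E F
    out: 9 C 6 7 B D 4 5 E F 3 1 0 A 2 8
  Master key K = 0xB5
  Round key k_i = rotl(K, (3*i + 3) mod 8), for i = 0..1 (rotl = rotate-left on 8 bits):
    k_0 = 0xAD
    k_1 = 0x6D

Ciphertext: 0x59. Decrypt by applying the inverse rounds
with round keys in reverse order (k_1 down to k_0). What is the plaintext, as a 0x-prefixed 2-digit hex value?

0x67

s_0 = ciphertext = 0x59
s_1 = InvRound(s_0, k_1) = 0x75
s_2 = InvRound(s_1, k_0) = 0x67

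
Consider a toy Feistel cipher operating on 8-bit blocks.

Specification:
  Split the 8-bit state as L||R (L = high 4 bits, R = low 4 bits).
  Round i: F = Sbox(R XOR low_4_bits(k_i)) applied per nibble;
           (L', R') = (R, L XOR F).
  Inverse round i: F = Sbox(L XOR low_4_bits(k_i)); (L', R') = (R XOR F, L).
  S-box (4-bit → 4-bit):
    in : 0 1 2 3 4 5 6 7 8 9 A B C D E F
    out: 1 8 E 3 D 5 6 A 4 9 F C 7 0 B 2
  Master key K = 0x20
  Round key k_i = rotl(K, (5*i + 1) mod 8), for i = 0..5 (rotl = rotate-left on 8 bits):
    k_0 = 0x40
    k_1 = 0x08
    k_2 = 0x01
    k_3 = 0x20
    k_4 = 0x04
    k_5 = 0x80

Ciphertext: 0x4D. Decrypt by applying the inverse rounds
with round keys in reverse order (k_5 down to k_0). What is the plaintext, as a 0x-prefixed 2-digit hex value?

0xAC

s_0 = ciphertext = 0x4D
s_1 = InvRound(s_0, k_5) = 0x04
s_2 = InvRound(s_1, k_4) = 0x90
s_3 = InvRound(s_2, k_3) = 0x99
s_4 = InvRound(s_3, k_2) = 0xD9
s_5 = InvRound(s_4, k_1) = 0xCD
s_6 = InvRound(s_5, k_0) = 0xAC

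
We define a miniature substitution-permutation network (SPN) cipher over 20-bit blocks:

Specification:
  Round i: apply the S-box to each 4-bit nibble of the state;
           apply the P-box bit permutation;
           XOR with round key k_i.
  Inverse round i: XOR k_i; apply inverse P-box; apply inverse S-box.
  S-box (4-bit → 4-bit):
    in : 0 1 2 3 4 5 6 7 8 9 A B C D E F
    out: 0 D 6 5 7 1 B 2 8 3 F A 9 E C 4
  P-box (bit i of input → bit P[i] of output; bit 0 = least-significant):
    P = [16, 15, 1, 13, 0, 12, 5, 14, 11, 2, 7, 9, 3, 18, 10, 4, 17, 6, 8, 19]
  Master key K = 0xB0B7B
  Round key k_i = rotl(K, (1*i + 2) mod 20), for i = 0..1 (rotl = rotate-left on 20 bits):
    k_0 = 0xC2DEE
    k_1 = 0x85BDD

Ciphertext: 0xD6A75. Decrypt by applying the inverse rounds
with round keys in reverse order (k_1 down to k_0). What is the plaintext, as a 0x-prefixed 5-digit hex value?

0x90E7A

s_0 = ciphertext = 0xD6A75
s_1 = InvRound(s_0, k_1) = 0xF9F2C
s_2 = InvRound(s_1, k_0) = 0x90E7A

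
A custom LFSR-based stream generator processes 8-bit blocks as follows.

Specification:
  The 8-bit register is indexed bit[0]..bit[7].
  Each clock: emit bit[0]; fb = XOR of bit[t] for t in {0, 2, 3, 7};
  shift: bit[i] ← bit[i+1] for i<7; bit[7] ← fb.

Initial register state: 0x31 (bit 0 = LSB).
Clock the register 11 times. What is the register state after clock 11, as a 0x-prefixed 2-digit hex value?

0x39

reg_0 = 0x31
clock 1: out=1, reg = 0x98
clock 2: out=0, reg = 0x4C
clock 3: out=0, reg = 0x26
clock 4: out=0, reg = 0x93
clock 5: out=1, reg = 0x49
clock 6: out=1, reg = 0x24
clock 7: out=0, reg = 0x92
clock 8: out=0, reg = 0xC9
clock 9: out=1, reg = 0xE4
clock 10: out=0, reg = 0x72
clock 11: out=0, reg = 0x39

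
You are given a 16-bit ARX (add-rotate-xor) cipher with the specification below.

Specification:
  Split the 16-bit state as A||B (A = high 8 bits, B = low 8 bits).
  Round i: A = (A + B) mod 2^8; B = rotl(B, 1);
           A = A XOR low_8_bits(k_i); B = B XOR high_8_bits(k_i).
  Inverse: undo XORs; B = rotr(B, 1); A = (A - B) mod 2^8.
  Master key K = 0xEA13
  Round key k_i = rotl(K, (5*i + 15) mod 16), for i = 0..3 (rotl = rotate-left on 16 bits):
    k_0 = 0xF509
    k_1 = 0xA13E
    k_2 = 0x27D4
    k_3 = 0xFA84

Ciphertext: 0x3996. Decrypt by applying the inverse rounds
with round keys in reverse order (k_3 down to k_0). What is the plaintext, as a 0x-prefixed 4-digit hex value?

0xB8B0

s_0 = ciphertext = 0x3996
s_1 = InvRound(s_0, k_3) = 0x8736
s_2 = InvRound(s_1, k_2) = 0xCB88
s_3 = InvRound(s_2, k_1) = 0x6194
s_4 = InvRound(s_3, k_0) = 0xB8B0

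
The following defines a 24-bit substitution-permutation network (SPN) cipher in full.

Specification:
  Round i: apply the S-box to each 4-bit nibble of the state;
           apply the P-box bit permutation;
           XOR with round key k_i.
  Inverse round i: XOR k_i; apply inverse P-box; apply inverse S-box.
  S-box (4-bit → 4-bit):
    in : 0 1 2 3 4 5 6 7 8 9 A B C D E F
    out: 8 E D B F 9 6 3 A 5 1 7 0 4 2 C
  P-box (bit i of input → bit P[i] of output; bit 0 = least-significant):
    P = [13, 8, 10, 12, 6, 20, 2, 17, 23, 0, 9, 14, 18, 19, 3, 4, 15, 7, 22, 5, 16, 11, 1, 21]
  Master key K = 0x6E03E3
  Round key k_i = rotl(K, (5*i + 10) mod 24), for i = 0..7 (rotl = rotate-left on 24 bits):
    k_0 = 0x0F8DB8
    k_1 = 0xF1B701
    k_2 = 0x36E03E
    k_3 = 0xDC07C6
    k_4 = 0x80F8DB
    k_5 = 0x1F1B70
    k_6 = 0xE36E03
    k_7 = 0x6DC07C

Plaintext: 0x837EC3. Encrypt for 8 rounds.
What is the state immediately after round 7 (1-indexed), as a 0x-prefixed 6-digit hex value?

s_0 = plaintext = 0x837EC3
s_1 = Round(s_0, k_0) = 0x233419
s_2 = Round(s_1, k_1) = 0x4E51B6
s_3 = Round(s_2, k_2) = 0x03AFE9
s_4 = Round(s_3, k_3) = 0xE8E166
s_5 = Round(s_4, k_4) = 0x98B77E
s_6 = Round(s_5, k_5) = 0x821A9B
s_7 = Round(s_6, k_6) = 0x0BC37F
s_8 = Round(s_7, k_7) = 0x9D14BD

0x0BC37F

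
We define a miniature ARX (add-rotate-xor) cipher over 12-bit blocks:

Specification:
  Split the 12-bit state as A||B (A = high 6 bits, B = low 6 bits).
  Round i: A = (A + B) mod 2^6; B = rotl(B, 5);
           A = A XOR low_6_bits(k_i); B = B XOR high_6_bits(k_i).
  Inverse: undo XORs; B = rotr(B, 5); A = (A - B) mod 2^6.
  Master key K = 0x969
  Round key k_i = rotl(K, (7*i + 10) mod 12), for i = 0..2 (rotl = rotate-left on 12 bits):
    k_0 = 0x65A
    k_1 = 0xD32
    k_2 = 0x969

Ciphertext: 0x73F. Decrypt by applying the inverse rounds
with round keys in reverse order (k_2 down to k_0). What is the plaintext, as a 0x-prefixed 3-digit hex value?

s_0 = ciphertext = 0x73F
s_1 = InvRound(s_0, k_2) = 0x074
s_2 = InvRound(s_1, k_1) = 0xCC0
s_3 = InvRound(s_2, k_0) = 0xDF2

0xDF2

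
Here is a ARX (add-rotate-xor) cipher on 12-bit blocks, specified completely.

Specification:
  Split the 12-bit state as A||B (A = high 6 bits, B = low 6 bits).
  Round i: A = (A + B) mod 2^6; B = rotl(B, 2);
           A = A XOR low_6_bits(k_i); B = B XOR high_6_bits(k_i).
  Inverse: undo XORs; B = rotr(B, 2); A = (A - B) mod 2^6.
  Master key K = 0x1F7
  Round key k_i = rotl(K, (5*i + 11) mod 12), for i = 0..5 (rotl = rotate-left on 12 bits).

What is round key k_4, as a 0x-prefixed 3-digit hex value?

0xB8F

K = 0x1F7
k_0 = rotl(K, (5*0+11) mod 12) = rotl(K, 11) = 0x8FB
k_1 = rotl(K, (5*1+11) mod 12) = rotl(K, 4) = 0xF71
k_2 = rotl(K, (5*2+11) mod 12) = rotl(K, 9) = 0xE3E
k_3 = rotl(K, (5*3+11) mod 12) = rotl(K, 2) = 0x7DC
k_4 = rotl(K, (5*4+11) mod 12) = rotl(K, 7) = 0xB8F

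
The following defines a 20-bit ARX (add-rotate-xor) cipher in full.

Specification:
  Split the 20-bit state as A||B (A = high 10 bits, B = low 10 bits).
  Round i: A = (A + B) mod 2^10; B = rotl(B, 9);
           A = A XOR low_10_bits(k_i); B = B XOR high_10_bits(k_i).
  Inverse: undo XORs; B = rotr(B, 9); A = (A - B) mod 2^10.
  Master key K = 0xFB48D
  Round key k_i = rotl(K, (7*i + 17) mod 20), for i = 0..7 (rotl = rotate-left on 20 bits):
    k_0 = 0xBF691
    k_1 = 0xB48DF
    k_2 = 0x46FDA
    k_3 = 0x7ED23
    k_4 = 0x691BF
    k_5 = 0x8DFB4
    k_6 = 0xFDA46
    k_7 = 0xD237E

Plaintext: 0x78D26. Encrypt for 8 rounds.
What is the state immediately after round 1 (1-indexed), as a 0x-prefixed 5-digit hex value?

s_0 = plaintext = 0x78D26
s_1 = Round(s_0, k_0) = 0x6626E
s_2 = Round(s_1, k_1) = 0x367E5
s_3 = Round(s_2, k_2) = 0xD92E9
s_4 = Round(s_3, k_3) = 0xDBA8F
s_5 = Round(s_4, k_4) = 0x10AE3
s_6 = Round(s_5, k_5) = 0x24546
s_7 = Round(s_6, k_6) = 0xE4755
s_8 = Round(s_7, k_7) = 0x660E2

0x6626E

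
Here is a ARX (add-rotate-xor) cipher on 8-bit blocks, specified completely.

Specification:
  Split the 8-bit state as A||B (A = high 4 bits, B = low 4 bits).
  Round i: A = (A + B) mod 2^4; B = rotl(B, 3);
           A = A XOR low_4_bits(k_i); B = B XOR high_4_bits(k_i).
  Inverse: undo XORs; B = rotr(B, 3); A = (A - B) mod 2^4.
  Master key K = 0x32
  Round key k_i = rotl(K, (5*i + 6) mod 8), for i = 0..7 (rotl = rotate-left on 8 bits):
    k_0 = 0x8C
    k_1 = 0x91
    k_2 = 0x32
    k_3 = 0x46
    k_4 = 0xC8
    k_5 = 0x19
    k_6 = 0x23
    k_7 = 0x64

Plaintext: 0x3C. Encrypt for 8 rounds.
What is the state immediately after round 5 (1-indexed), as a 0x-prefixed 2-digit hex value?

s_0 = plaintext = 0x3C
s_1 = Round(s_0, k_0) = 0x3E
s_2 = Round(s_1, k_1) = 0x0E
s_3 = Round(s_2, k_2) = 0xC4
s_4 = Round(s_3, k_3) = 0x66
s_5 = Round(s_4, k_4) = 0x4F
s_6 = Round(s_5, k_5) = 0xAE
s_7 = Round(s_6, k_6) = 0xB5
s_8 = Round(s_7, k_7) = 0x4C

0x4F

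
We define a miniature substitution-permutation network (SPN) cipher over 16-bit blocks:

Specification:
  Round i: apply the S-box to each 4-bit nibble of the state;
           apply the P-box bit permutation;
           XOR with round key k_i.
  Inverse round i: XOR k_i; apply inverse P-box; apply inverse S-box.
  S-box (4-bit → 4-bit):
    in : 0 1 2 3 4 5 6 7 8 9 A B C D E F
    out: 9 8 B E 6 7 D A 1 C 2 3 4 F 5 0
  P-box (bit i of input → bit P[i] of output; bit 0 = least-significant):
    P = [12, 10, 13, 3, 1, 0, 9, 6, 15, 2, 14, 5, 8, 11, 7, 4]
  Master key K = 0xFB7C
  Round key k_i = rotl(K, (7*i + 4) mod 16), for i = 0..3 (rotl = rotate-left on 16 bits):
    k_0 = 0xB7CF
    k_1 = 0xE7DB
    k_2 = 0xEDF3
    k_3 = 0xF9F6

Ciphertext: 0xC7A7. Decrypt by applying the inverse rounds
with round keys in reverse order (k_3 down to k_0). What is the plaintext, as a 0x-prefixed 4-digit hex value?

0x10D7

s_0 = ciphertext = 0xC7A7
s_1 = InvRound(s_0, k_3) = 0x7F35
s_2 = InvRound(s_1, k_2) = 0xCB68
s_3 = InvRound(s_2, k_1) = 0x31B4
s_4 = InvRound(s_3, k_0) = 0x10D7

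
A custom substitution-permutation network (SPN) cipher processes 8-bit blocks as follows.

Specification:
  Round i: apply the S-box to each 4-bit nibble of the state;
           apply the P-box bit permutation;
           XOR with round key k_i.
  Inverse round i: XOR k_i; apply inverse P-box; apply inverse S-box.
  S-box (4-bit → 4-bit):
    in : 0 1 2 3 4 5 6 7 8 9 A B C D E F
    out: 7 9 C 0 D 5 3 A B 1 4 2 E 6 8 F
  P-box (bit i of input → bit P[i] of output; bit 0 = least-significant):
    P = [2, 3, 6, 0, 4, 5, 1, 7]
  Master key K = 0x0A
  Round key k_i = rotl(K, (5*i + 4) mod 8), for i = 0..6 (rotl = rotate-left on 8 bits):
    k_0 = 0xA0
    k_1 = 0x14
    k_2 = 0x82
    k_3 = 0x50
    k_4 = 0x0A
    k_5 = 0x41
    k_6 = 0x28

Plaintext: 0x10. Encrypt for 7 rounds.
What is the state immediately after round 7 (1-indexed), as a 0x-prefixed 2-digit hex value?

0x45

s_0 = plaintext = 0x10
s_1 = Round(s_0, k_0) = 0x7C
s_2 = Round(s_1, k_1) = 0xFD
s_3 = Round(s_2, k_2) = 0x78
s_4 = Round(s_3, k_3) = 0xFD
s_5 = Round(s_4, k_4) = 0xF0
s_6 = Round(s_5, k_5) = 0xBF
s_7 = Round(s_6, k_6) = 0x45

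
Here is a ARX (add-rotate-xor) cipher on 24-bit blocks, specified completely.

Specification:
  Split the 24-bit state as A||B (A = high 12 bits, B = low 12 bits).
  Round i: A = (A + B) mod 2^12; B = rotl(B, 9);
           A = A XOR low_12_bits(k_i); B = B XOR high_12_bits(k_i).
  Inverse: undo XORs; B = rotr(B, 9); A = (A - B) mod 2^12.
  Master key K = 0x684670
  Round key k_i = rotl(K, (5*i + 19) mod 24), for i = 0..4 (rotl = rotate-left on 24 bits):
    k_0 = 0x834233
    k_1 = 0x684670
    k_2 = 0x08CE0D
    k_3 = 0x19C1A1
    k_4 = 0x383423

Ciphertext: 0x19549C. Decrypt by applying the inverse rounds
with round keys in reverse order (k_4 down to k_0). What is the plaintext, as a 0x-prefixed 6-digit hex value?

s_0 = ciphertext = 0x19549C
s_1 = InvRound(s_0, k_4) = 0xCBB8FB
s_2 = InvRound(s_1, k_3) = 0x1DEB3C
s_3 = InvRound(s_2, k_2) = 0x24ED85
s_4 = InvRound(s_3, k_1) = 0xC3180D
s_5 = InvRound(s_4, k_0) = 0xC3A1C8

0xC3A1C8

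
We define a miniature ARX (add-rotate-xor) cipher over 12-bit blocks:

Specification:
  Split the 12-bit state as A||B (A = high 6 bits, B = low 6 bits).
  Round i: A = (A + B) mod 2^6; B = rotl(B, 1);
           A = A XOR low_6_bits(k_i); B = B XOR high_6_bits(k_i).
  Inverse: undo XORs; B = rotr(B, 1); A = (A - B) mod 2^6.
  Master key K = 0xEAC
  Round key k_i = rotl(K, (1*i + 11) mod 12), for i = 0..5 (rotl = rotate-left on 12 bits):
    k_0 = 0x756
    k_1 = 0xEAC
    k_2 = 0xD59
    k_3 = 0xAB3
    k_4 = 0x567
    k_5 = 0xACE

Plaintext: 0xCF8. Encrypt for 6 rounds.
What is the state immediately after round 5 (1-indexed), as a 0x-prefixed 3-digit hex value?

0xE0B

s_0 = plaintext = 0xCF8
s_1 = Round(s_0, k_0) = 0xF6C
s_2 = Round(s_1, k_1) = 0x163
s_3 = Round(s_2, k_2) = 0xC72
s_4 = Round(s_3, k_3) = 0x40F
s_5 = Round(s_4, k_4) = 0xE0B
s_6 = Round(s_5, k_5) = 0x37D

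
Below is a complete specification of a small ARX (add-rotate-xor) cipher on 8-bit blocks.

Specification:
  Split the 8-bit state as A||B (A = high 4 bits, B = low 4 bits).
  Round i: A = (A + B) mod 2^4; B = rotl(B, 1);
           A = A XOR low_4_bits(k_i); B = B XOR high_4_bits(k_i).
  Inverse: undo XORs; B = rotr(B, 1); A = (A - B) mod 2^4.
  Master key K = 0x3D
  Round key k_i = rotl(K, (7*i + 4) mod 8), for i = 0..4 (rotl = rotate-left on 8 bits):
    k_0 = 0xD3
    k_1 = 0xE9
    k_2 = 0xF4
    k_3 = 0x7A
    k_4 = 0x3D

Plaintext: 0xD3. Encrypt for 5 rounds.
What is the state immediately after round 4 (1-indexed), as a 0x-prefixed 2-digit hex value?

0xAE

s_0 = plaintext = 0xD3
s_1 = Round(s_0, k_0) = 0x3B
s_2 = Round(s_1, k_1) = 0x79
s_3 = Round(s_2, k_2) = 0x4C
s_4 = Round(s_3, k_3) = 0xAE
s_5 = Round(s_4, k_4) = 0x5E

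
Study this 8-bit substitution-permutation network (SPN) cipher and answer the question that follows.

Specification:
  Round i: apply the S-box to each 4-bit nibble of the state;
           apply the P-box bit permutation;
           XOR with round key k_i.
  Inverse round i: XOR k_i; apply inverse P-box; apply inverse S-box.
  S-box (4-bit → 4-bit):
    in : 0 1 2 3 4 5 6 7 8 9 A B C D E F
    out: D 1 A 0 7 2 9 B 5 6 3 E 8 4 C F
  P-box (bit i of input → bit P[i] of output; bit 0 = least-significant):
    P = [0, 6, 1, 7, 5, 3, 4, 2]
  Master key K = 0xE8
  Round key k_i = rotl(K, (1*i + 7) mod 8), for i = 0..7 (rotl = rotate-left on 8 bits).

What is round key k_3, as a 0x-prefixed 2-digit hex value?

K = 0xE8
k_0 = rotl(K, (1*0+7) mod 8) = rotl(K, 7) = 0x74
k_1 = rotl(K, (1*1+7) mod 8) = rotl(K, 0) = 0xE8
k_2 = rotl(K, (1*2+7) mod 8) = rotl(K, 1) = 0xD1
k_3 = rotl(K, (1*3+7) mod 8) = rotl(K, 2) = 0xA3

0xA3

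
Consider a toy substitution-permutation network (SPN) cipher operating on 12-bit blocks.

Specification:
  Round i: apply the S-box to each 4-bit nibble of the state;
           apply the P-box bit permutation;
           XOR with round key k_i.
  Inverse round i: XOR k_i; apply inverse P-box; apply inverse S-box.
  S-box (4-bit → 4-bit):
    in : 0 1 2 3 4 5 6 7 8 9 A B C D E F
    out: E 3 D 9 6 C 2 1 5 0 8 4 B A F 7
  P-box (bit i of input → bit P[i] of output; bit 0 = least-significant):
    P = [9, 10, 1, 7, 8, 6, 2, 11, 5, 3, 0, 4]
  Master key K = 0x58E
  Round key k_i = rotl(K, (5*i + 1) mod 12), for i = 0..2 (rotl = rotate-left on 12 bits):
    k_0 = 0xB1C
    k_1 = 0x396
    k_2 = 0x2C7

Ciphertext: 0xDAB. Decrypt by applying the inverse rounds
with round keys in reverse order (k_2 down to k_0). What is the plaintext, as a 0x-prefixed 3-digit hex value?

0xAE9

s_0 = ciphertext = 0xDAB
s_1 = InvRound(s_0, k_2) = 0x1E1
s_2 = InvRound(s_1, k_1) = 0x248
s_3 = InvRound(s_2, k_0) = 0xAE9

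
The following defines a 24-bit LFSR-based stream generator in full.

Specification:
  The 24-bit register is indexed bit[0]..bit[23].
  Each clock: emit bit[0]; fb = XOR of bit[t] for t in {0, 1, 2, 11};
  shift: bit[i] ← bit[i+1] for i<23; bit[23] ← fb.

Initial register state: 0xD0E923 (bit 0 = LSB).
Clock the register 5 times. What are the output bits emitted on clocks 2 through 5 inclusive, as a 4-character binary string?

1000

reg_0 = 0xD0E923
clock 1: out=1, reg = 0xE87491
clock 2: out=1, reg = 0xF43A48
clock 3: out=0, reg = 0xFA1D24
clock 4: out=0, reg = 0x7D0E92
clock 5: out=0, reg = 0x3E8749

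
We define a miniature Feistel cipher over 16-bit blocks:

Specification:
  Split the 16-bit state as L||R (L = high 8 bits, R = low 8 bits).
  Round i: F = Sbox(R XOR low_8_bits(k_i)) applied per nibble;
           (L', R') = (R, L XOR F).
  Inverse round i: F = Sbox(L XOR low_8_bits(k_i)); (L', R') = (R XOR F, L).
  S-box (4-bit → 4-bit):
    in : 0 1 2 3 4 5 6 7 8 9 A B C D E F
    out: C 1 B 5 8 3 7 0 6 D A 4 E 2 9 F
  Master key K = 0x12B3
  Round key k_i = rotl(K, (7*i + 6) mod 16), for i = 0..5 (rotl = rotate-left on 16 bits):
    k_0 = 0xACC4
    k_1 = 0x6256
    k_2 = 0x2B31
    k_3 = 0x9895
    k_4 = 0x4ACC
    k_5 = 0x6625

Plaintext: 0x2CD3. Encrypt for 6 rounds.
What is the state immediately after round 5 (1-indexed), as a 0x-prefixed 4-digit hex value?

0xA690

s_0 = plaintext = 0x2CD3
s_1 = Round(s_0, k_0) = 0xD33C
s_2 = Round(s_1, k_1) = 0x3CA9
s_3 = Round(s_2, k_2) = 0xA9EA
s_4 = Round(s_3, k_3) = 0xEAA6
s_5 = Round(s_4, k_4) = 0xA690
s_6 = Round(s_5, k_5) = 0x90E5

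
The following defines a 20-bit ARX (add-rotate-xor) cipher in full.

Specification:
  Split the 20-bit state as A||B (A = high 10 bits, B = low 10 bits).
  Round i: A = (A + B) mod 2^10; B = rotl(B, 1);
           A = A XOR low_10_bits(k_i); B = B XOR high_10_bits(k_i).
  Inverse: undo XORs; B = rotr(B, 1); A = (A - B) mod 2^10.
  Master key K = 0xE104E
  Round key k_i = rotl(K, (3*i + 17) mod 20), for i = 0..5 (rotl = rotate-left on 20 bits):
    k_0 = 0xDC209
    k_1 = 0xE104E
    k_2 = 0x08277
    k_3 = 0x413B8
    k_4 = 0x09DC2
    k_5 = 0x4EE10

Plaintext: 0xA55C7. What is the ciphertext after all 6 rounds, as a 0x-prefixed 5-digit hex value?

s_0 = plaintext = 0xA55C7
s_1 = Round(s_0, k_0) = 0x954FE
s_2 = Round(s_1, k_1) = 0xC7678
s_3 = Round(s_2, k_2) = 0xF88D1
s_4 = Round(s_3, k_3) = 0xC2CA6
s_5 = Round(s_4, k_4) = 0x9CD6B
s_6 = Round(s_5, k_5) = 0x73BED

0x73BED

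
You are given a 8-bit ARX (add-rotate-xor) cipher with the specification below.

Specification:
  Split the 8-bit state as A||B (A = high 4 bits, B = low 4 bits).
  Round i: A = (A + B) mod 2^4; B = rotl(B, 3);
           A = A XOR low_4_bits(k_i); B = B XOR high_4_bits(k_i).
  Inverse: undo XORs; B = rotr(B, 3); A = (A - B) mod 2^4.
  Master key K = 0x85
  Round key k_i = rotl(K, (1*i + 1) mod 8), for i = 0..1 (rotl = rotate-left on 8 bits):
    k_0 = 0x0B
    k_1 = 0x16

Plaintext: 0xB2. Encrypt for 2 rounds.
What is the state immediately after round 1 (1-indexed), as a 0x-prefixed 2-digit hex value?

0x61

s_0 = plaintext = 0xB2
s_1 = Round(s_0, k_0) = 0x61
s_2 = Round(s_1, k_1) = 0x19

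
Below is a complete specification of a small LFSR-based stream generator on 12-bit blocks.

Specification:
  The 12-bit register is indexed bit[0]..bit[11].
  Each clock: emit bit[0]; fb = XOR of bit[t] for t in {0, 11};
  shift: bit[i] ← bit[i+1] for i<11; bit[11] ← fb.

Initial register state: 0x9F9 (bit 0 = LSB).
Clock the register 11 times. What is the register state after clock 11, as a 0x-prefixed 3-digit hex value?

reg_0 = 0x9F9
clock 1: out=1, reg = 0x4FC
clock 2: out=0, reg = 0x27E
clock 3: out=0, reg = 0x13F
clock 4: out=1, reg = 0x89F
clock 5: out=1, reg = 0x44F
clock 6: out=1, reg = 0xA27
clock 7: out=1, reg = 0x513
clock 8: out=1, reg = 0xA89
clock 9: out=1, reg = 0x544
clock 10: out=0, reg = 0x2A2
clock 11: out=0, reg = 0x151

0x151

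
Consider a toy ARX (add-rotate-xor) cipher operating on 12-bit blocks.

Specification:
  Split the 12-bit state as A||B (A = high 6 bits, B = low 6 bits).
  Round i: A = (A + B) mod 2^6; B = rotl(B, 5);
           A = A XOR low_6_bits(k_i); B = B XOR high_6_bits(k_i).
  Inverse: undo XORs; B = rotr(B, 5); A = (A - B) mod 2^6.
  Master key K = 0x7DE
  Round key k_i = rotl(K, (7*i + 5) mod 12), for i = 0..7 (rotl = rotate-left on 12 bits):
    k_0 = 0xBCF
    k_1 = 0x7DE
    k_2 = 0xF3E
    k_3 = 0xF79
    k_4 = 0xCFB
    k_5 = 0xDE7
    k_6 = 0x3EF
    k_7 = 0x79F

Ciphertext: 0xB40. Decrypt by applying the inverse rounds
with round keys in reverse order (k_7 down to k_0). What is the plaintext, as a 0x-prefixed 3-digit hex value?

0x0F3

s_0 = ciphertext = 0xB40
s_1 = InvRound(s_0, k_7) = 0xDBC
s_2 = InvRound(s_1, k_6) = 0xCA7
s_3 = InvRound(s_2, k_5) = 0xD60
s_4 = InvRound(s_3, k_4) = 0xA26
s_5 = InvRound(s_4, k_3) = 0x6F6
s_6 = InvRound(s_5, k_2) = 0x454
s_7 = InvRound(s_6, k_1) = 0xE56
s_8 = InvRound(s_7, k_0) = 0x0F3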